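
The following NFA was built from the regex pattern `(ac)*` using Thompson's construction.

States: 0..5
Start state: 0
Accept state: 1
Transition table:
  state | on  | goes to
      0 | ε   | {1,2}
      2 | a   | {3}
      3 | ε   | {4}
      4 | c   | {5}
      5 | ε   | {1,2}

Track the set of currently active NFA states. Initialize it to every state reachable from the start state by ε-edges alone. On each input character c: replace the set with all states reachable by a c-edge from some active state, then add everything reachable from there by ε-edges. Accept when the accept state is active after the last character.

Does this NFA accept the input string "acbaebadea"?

initial (ε-close {0}): {0,1,2}
'a' @ 1: {3,4}
'c' @ 2: {1,2,5}  ✓accept
'b' @ 3: {}  — no active states
rest 'aebadea' ignored (set empty)
final: {}; accept 1 not in set

Answer: REJECT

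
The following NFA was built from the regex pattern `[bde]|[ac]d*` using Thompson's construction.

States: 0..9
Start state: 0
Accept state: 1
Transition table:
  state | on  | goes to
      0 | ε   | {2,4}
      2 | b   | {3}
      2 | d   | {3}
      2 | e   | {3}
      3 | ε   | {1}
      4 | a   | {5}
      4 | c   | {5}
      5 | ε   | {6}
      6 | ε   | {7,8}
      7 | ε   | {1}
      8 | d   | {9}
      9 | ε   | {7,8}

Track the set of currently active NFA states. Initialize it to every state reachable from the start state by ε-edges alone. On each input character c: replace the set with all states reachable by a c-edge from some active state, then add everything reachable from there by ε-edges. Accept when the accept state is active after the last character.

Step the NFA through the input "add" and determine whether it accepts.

Answer: ACCEPT

Derivation:
S₀ = ε-closure({0}) = {0,2,4}
'a' @ 1: {1,5,6,7,8}  (accept∈set)
'd' @ 2: {1,7,8,9}  (accept∈set)
'd' @ 3: {1,7,8,9}  (accept∈set)
after full input: {1,7,8,9}  (accept=1 in)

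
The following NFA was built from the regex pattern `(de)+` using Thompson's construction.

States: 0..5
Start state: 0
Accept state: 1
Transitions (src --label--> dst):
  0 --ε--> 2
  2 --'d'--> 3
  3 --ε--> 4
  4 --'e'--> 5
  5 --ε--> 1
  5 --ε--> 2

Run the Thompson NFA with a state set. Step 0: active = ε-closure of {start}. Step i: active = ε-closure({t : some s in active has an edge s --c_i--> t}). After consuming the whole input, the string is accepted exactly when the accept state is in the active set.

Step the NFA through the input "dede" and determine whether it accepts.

S₀ = ε-closure({0}) = {0,2}
'd' @ 1: {3,4}
'e' @ 2: {1,2,5}  ✓accept
'd' @ 3: {3,4}
'e' @ 4: {1,2,5}  ✓accept
end set {1,2,5} — state 1 in

Answer: ACCEPT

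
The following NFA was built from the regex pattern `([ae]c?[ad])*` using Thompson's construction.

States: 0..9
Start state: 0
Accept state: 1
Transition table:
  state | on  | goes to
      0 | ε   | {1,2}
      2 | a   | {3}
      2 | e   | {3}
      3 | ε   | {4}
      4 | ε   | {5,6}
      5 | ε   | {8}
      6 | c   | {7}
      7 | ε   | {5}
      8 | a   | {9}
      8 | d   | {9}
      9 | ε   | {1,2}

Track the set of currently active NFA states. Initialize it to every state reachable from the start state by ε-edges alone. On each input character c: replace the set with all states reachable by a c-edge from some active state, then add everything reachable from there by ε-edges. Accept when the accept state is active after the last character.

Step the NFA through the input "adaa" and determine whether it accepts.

Answer: ACCEPT

Steps:
S₀ = ε-closure({0}) = {0,1,2}
'a' @ 1: {3,4,5,6,8}
'd' @ 2: {1,2,9}  (accept∈set)
'a' @ 3: {3,4,5,6,8}
'a' @ 4: {1,2,9}  (accept∈set)
after full input: {1,2,9}  (accept=1 in)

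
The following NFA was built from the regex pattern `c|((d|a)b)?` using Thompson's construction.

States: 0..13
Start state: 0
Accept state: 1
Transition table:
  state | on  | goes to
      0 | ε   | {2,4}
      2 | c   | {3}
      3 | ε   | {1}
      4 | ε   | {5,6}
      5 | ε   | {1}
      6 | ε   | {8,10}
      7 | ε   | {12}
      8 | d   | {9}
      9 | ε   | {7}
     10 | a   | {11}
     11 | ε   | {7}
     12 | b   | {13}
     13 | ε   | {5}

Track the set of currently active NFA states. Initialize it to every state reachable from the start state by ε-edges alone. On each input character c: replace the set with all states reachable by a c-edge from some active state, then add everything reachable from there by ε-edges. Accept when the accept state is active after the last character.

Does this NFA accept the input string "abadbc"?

Answer: REJECT

Trace:
start: ε-closure({0}) = {0,1,2,4,5,6,8,10}
'a' @ 1: {7,11,12}
'b' @ 2: {1,5,13}  (accept∈set)
'a' @ 3: {}  — no active states
rest 'dbc' ignored (set empty)
final: {}; accept 1 not in set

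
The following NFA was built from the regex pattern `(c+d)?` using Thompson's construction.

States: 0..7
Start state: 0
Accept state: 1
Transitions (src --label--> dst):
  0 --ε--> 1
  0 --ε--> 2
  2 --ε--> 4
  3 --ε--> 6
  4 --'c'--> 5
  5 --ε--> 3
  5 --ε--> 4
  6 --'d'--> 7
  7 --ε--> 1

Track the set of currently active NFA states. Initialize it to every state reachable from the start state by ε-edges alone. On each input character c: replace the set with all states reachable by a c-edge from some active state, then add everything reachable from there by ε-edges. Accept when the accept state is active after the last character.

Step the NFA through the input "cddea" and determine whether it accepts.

initial (ε-close {0}): {0,1,2,4}
'c' @ 1: {3,4,5,6}
'd' @ 2: {1,7}  (accept∈set)
'd' @ 3: {}  — state set empty
rest 'ea' ignored (set empty)
end set {} — state 1 not in

Answer: REJECT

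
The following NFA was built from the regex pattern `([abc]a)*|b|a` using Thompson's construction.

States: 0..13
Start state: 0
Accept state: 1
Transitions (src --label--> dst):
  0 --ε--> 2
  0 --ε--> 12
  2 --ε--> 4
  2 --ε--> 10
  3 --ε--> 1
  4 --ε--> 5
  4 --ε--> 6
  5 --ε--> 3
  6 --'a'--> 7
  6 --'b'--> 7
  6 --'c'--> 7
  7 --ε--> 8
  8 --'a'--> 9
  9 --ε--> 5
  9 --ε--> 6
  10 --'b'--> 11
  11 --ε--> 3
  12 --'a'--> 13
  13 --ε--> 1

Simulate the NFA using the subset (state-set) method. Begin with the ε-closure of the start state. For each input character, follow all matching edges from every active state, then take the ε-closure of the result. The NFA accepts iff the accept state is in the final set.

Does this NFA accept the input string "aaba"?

Answer: ACCEPT

Derivation:
start: ε-closure({0}) = {0,1,2,3,4,5,6,10,12}
'a' @ 1: {1,7,8,13}  [accepting]
'a' @ 2: {1,3,5,6,9}  [accepting]
'b' @ 3: {7,8}
'a' @ 4: {1,3,5,6,9}  [accepting]
after full input: {1,3,5,6,9}  (accept=1 in)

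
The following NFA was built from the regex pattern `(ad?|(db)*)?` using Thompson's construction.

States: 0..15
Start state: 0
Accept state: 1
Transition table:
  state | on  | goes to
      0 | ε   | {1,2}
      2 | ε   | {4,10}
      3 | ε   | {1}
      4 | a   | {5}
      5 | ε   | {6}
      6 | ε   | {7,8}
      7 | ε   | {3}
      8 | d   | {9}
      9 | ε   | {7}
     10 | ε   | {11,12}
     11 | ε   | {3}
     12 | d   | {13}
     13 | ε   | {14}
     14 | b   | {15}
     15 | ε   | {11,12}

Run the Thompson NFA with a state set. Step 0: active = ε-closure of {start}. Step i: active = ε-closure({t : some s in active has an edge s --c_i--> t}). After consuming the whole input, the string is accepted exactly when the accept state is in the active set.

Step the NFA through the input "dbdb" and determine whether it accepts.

Answer: ACCEPT

Derivation:
S₀ = ε-closure({0}) = {0,1,2,3,4,10,11,12}
'd' @ 1: {13,14}
'b' @ 2: {1,3,11,12,15}  (accept∈set)
'd' @ 3: {13,14}
'b' @ 4: {1,3,11,12,15}  (accept∈set)
final: {1,3,11,12,15}; accept 1 in set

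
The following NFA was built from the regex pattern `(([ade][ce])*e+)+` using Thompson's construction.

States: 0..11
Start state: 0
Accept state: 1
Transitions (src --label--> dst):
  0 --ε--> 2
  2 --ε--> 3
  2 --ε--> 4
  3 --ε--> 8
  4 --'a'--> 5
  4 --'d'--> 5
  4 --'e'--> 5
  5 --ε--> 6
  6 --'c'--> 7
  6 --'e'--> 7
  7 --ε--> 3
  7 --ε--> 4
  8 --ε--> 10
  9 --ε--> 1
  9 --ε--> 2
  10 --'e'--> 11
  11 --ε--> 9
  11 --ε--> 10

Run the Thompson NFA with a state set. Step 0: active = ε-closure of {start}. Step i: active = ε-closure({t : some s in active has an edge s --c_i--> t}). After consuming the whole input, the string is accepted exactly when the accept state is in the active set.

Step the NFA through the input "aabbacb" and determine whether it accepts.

initial (ε-close {0}): {0,2,3,4,8,10}
'a' @ 1: {5,6}
'a' @ 2: {}  — state set empty
rest 'bbacb' ignored (set empty)
after full input: {}  (accept=1 not in)

Answer: REJECT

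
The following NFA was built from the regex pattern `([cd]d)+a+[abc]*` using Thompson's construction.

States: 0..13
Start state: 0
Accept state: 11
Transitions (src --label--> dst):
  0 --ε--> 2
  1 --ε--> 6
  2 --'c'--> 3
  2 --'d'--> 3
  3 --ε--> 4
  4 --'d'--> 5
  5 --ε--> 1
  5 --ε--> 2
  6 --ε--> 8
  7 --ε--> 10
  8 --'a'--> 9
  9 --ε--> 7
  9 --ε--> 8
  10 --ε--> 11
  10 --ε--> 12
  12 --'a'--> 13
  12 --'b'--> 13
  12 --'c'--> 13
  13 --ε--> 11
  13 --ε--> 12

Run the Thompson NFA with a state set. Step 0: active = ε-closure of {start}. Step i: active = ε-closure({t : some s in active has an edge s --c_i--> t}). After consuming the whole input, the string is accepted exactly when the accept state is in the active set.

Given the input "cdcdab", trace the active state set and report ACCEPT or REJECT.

S₀ = ε-closure({0}) = {0,2}
'c' @ 1: {3,4}
'd' @ 2: {1,2,5,6,8}
'c' @ 3: {3,4}
'd' @ 4: {1,2,5,6,8}
'a' @ 5: {7,8,9,10,11,12}  [accepting]
'b' @ 6: {11,12,13}  [accepting]
after full input: {11,12,13}  (accept=11 in)

Answer: ACCEPT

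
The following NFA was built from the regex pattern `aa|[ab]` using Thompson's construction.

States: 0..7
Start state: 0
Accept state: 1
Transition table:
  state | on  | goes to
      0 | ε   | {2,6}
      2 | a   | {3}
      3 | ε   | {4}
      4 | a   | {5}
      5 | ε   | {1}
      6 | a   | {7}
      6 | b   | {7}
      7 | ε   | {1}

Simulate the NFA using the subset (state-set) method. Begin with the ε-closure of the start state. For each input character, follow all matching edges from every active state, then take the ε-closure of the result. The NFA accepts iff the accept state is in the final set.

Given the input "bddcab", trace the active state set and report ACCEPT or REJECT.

S₀ = ε-closure({0}) = {0,2,6}
'b' @ 1: {1,7}  (accept∈set)
'd' @ 2: {}  — state set empty
rest 'dcab' ignored (set empty)
final: {}; accept 1 not in set

Answer: REJECT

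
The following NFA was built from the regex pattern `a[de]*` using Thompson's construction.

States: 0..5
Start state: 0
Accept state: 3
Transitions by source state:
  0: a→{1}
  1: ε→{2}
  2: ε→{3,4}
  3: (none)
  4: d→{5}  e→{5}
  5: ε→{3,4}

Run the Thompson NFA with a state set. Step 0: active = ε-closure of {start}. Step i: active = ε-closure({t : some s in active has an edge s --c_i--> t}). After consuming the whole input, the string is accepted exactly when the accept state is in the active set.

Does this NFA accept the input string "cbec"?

start: ε-closure({0}) = {0}
'c' @ 1: {}  — dead — no transitions
rest 'bec' ignored (set empty)
after full input: {}  (accept=3 not in)

Answer: REJECT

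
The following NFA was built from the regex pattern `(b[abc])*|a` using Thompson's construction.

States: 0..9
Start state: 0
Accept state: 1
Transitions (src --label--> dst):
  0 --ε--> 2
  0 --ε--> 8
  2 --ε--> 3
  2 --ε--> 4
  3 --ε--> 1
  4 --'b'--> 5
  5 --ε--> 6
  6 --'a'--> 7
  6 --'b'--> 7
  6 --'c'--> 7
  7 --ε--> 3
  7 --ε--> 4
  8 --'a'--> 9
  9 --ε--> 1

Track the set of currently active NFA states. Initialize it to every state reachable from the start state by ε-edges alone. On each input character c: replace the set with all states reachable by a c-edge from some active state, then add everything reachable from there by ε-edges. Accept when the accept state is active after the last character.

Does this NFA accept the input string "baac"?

Answer: REJECT

Trace:
start: ε-closure({0}) = {0,1,2,3,4,8}
'b' @ 1: {5,6}
'a' @ 2: {1,3,4,7}  (accept∈set)
'a' @ 3: {}  — dead — no transitions
rest 'c' ignored (set empty)
end set {} — state 1 not in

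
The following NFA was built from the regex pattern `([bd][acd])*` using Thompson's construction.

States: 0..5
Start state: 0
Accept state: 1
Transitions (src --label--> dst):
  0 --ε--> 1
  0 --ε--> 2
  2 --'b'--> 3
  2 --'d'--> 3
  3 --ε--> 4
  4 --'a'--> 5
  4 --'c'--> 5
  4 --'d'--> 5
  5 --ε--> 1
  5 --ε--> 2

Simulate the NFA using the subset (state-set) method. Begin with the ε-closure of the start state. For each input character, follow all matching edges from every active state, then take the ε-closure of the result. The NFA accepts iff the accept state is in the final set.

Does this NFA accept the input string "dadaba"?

Answer: ACCEPT

Trace:
S₀ = ε-closure({0}) = {0,1,2}
'd' @ 1: {3,4}
'a' @ 2: {1,2,5}  (accept∈set)
'd' @ 3: {3,4}
'a' @ 4: {1,2,5}  (accept∈set)
'b' @ 5: {3,4}
'a' @ 6: {1,2,5}  (accept∈set)
after full input: {1,2,5}  (accept=1 in)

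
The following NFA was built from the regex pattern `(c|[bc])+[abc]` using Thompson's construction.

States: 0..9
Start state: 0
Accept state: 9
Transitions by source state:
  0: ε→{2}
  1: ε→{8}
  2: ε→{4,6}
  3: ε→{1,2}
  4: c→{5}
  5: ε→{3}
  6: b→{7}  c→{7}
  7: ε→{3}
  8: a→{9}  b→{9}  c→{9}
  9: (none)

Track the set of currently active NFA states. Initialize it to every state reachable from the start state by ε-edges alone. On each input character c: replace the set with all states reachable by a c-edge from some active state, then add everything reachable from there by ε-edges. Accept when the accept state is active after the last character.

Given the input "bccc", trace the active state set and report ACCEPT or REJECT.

Answer: ACCEPT

Trace:
S₀ = ε-closure({0}) = {0,2,4,6}
'b' @ 1: {1,2,3,4,6,7,8}
'c' @ 2: {1,2,3,4,5,6,7,8,9}  (accept∈set)
'c' @ 3: {1,2,3,4,5,6,7,8,9}  (accept∈set)
'c' @ 4: {1,2,3,4,5,6,7,8,9}  (accept∈set)
final: {1,2,3,4,5,6,7,8,9}; accept 9 in set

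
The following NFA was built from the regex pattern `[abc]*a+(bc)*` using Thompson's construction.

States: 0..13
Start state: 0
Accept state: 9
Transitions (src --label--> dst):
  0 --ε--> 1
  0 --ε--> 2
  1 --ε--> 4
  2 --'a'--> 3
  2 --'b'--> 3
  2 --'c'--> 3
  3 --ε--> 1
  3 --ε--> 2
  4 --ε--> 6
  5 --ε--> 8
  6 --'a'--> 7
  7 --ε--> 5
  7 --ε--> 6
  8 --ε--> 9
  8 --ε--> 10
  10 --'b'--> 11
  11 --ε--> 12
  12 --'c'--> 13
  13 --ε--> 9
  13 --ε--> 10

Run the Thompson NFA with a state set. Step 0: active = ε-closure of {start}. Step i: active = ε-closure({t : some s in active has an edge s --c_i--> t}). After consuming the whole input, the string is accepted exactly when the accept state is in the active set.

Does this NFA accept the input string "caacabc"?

initial (ε-close {0}): {0,1,2,4,6}
'c' @ 1: {1,2,3,4,6}
'a' @ 2: {1,2,3,4,5,6,7,8,9,10}  [accepting]
'a' @ 3: {1,2,3,4,5,6,7,8,9,10}  [accepting]
'c' @ 4: {1,2,3,4,6}
'a' @ 5: {1,2,3,4,5,6,7,8,9,10}  [accepting]
'b' @ 6: {1,2,3,4,6,11,12}
'c' @ 7: {1,2,3,4,6,9,10,13}  [accepting]
after full input: {1,2,3,4,6,9,10,13}  (accept=9 in)

Answer: ACCEPT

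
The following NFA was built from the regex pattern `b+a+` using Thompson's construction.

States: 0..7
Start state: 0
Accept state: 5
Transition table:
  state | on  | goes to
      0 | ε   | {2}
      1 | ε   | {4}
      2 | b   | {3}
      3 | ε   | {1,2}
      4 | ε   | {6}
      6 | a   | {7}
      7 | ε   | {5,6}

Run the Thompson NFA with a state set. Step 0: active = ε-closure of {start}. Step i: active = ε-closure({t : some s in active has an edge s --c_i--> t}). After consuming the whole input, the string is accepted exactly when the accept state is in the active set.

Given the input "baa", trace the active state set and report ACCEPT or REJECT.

Answer: ACCEPT

Trace:
initial (ε-close {0}): {0,2}
'b' @ 1: {1,2,3,4,6}
'a' @ 2: {5,6,7}  (accept∈set)
'a' @ 3: {5,6,7}  (accept∈set)
end set {5,6,7} — state 5 in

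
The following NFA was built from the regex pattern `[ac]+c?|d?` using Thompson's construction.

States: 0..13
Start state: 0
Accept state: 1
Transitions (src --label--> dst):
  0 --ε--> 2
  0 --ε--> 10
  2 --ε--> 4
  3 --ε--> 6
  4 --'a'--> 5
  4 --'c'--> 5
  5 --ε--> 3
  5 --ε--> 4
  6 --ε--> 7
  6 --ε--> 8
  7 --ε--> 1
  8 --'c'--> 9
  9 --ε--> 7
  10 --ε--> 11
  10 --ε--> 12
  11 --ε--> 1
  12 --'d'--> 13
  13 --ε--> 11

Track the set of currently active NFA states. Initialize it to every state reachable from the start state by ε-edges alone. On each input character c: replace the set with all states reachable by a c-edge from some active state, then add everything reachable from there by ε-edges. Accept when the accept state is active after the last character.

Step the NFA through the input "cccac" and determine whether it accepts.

S₀ = ε-closure({0}) = {0,1,2,4,10,11,12}
'c' @ 1: {1,3,4,5,6,7,8}  ✓accept
'c' @ 2: {1,3,4,5,6,7,8,9}  ✓accept
'c' @ 3: {1,3,4,5,6,7,8,9}  ✓accept
'a' @ 4: {1,3,4,5,6,7,8}  ✓accept
'c' @ 5: {1,3,4,5,6,7,8,9}  ✓accept
end set {1,3,4,5,6,7,8,9} — state 1 in

Answer: ACCEPT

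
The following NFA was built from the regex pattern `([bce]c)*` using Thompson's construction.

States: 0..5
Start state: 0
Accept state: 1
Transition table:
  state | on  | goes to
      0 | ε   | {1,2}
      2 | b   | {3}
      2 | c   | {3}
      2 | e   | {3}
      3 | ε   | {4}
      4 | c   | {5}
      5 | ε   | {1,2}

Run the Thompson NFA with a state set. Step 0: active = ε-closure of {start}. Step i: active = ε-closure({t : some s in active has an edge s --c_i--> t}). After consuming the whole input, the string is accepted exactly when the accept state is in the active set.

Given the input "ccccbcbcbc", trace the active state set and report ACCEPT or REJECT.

start: ε-closure({0}) = {0,1,2}
'c' @ 1: {3,4}
'c' @ 2: {1,2,5}  (accept∈set)
'c' @ 3: {3,4}
'c' @ 4: {1,2,5}  (accept∈set)
'b' @ 5: {3,4}
'c' @ 6: {1,2,5}  (accept∈set)
'b' @ 7: {3,4}
'c' @ 8: {1,2,5}  (accept∈set)
'b' @ 9: {3,4}
'c' @ 10: {1,2,5}  (accept∈set)
final: {1,2,5}; accept 1 in set

Answer: ACCEPT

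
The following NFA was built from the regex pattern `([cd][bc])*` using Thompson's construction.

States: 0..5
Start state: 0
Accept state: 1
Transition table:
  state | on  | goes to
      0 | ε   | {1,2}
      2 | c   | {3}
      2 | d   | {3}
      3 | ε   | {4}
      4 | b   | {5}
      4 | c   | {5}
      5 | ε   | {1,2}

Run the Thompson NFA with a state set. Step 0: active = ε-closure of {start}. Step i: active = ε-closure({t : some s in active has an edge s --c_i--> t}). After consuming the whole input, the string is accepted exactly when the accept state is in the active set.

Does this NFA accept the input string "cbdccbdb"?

initial (ε-close {0}): {0,1,2}
'c' @ 1: {3,4}
'b' @ 2: {1,2,5}  [accepting]
'd' @ 3: {3,4}
'c' @ 4: {1,2,5}  [accepting]
'c' @ 5: {3,4}
'b' @ 6: {1,2,5}  [accepting]
'd' @ 7: {3,4}
'b' @ 8: {1,2,5}  [accepting]
final: {1,2,5}; accept 1 in set

Answer: ACCEPT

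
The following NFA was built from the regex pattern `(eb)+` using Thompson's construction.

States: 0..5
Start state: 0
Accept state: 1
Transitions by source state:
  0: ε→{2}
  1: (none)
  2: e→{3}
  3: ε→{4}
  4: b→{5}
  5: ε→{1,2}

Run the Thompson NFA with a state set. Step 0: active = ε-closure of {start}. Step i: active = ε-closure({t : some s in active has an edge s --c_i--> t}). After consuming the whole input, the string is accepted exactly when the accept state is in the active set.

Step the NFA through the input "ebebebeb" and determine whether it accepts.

S₀ = ε-closure({0}) = {0,2}
'e' @ 1: {3,4}
'b' @ 2: {1,2,5}  ✓accept
'e' @ 3: {3,4}
'b' @ 4: {1,2,5}  ✓accept
'e' @ 5: {3,4}
'b' @ 6: {1,2,5}  ✓accept
'e' @ 7: {3,4}
'b' @ 8: {1,2,5}  ✓accept
after full input: {1,2,5}  (accept=1 in)

Answer: ACCEPT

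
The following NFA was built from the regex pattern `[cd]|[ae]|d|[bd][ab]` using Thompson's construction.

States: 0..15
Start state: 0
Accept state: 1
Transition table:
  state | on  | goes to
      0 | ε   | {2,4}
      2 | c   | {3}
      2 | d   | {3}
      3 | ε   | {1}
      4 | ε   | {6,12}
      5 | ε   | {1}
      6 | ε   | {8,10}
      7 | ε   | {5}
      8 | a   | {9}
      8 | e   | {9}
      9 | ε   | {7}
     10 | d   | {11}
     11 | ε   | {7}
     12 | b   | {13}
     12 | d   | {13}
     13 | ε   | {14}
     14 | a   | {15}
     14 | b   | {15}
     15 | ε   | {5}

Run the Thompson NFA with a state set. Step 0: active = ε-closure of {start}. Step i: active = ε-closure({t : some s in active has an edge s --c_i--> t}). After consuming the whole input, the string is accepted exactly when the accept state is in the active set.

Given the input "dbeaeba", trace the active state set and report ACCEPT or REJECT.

start: ε-closure({0}) = {0,2,4,6,8,10,12}
'd' @ 1: {1,3,5,7,11,13,14}  ✓accept
'b' @ 2: {1,5,15}  ✓accept
'e' @ 3: {}  — dead — no transitions
rest 'aeba' ignored (set empty)
after full input: {}  (accept=1 not in)

Answer: REJECT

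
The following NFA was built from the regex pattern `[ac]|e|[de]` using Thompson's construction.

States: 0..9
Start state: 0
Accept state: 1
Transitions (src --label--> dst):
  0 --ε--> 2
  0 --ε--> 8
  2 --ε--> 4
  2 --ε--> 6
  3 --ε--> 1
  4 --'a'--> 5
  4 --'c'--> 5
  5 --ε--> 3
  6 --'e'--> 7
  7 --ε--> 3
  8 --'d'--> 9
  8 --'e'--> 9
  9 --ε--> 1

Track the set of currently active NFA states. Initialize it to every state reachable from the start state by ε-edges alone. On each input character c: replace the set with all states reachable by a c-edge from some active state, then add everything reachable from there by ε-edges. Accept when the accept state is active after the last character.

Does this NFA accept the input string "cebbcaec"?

Answer: REJECT

Derivation:
start: ε-closure({0}) = {0,2,4,6,8}
'c' @ 1: {1,3,5}  (accept∈set)
'e' @ 2: {}  — state set empty
rest 'bbcaec' ignored (set empty)
final: {}; accept 1 not in set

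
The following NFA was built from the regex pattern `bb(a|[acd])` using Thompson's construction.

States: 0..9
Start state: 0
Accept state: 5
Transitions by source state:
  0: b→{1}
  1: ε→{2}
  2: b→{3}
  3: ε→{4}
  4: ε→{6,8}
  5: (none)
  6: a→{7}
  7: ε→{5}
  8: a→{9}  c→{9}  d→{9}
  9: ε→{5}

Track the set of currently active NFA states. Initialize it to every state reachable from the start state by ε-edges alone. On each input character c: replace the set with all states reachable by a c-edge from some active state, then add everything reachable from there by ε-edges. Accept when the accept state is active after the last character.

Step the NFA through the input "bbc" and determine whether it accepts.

Answer: ACCEPT

Derivation:
start: ε-closure({0}) = {0}
'b' @ 1: {1,2}
'b' @ 2: {3,4,6,8}
'c' @ 3: {5,9}  (accept∈set)
end set {5,9} — state 5 in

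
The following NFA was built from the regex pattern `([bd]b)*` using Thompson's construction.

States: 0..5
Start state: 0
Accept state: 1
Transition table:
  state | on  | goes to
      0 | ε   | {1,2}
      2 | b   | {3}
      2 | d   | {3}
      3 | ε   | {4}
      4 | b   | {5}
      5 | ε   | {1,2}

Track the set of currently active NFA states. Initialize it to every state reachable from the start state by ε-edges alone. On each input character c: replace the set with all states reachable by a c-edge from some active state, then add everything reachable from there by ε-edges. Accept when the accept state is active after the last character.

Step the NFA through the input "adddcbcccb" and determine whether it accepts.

start: ε-closure({0}) = {0,1,2}
'a' @ 1: {}  — no active states
rest 'dddcbcccb' ignored (set empty)
final: {}; accept 1 not in set

Answer: REJECT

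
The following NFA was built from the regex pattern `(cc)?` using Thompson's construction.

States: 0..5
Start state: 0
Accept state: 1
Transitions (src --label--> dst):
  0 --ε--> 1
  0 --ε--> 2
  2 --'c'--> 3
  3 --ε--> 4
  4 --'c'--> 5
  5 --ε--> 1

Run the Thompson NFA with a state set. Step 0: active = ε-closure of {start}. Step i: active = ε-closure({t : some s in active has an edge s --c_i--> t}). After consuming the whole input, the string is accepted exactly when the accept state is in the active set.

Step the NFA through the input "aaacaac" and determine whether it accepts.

start: ε-closure({0}) = {0,1,2}
'a' @ 1: {}  — state set empty
rest 'aacaac' ignored (set empty)
end set {} — state 1 not in

Answer: REJECT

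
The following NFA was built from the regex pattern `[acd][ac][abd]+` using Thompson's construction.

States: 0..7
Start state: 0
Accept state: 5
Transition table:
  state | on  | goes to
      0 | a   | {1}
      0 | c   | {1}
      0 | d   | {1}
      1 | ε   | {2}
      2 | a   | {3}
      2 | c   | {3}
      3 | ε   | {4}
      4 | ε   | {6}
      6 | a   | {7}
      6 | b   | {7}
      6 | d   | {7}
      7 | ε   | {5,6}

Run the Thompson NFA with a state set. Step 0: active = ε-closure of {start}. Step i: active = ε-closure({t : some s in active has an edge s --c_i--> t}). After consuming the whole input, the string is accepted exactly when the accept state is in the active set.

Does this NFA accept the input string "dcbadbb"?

start: ε-closure({0}) = {0}
'd' @ 1: {1,2}
'c' @ 2: {3,4,6}
'b' @ 3: {5,6,7}  [accepting]
'a' @ 4: {5,6,7}  [accepting]
'd' @ 5: {5,6,7}  [accepting]
'b' @ 6: {5,6,7}  [accepting]
'b' @ 7: {5,6,7}  [accepting]
after full input: {5,6,7}  (accept=5 in)

Answer: ACCEPT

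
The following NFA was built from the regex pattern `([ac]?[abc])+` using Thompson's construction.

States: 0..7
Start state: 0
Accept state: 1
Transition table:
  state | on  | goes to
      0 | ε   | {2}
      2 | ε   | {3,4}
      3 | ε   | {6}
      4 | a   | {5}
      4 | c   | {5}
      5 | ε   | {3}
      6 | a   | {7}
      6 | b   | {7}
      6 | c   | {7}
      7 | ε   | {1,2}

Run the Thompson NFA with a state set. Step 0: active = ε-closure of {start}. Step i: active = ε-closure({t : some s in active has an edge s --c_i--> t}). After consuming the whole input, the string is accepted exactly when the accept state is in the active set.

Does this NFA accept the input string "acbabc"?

Answer: ACCEPT

Derivation:
start: ε-closure({0}) = {0,2,3,4,6}
'a' @ 1: {1,2,3,4,5,6,7}  (accept∈set)
'c' @ 2: {1,2,3,4,5,6,7}  (accept∈set)
'b' @ 3: {1,2,3,4,6,7}  (accept∈set)
'a' @ 4: {1,2,3,4,5,6,7}  (accept∈set)
'b' @ 5: {1,2,3,4,6,7}  (accept∈set)
'c' @ 6: {1,2,3,4,5,6,7}  (accept∈set)
final: {1,2,3,4,5,6,7}; accept 1 in set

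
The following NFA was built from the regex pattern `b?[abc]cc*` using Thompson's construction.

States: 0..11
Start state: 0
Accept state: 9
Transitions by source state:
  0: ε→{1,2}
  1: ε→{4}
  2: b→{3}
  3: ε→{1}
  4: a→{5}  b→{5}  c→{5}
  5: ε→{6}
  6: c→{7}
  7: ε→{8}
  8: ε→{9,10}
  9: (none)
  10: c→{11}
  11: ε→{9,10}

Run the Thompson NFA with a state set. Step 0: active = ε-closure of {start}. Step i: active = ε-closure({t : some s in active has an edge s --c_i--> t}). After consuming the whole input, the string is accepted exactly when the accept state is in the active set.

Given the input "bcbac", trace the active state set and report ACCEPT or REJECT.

initial (ε-close {0}): {0,1,2,4}
'b' @ 1: {1,3,4,5,6}
'c' @ 2: {5,6,7,8,9,10}  ✓accept
'b' @ 3: {}  — state set empty
rest 'ac' ignored (set empty)
end set {} — state 9 not in

Answer: REJECT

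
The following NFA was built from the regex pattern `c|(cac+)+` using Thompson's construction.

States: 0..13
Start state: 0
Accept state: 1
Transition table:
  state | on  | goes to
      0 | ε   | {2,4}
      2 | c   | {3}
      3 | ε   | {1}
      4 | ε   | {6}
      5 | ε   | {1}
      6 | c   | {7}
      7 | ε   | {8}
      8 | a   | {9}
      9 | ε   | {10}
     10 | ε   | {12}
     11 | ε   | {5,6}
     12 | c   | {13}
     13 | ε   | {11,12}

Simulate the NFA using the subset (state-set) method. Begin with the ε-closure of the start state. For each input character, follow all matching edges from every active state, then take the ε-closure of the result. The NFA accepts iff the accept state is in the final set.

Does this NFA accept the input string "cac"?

start: ε-closure({0}) = {0,2,4,6}
'c' @ 1: {1,3,7,8}  ✓accept
'a' @ 2: {9,10,12}
'c' @ 3: {1,5,6,11,12,13}  ✓accept
final: {1,5,6,11,12,13}; accept 1 in set

Answer: ACCEPT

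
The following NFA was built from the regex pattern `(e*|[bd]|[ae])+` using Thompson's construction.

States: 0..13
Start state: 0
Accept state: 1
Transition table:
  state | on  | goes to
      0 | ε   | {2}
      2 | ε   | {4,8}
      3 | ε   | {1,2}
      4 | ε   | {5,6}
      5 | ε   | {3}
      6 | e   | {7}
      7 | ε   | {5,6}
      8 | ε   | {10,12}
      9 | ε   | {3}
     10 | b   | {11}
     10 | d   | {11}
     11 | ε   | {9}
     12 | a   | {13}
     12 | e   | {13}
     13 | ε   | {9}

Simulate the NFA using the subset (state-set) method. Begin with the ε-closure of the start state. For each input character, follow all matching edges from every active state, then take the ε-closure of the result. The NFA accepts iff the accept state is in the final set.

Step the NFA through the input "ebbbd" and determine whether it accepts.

S₀ = ε-closure({0}) = {0,1,2,3,4,5,6,8,10,12}
'e' @ 1: {1,2,3,4,5,6,7,8,9,10,12,13}  (accept∈set)
'b' @ 2: {1,2,3,4,5,6,8,9,10,11,12}  (accept∈set)
'b' @ 3: {1,2,3,4,5,6,8,9,10,11,12}  (accept∈set)
'b' @ 4: {1,2,3,4,5,6,8,9,10,11,12}  (accept∈set)
'd' @ 5: {1,2,3,4,5,6,8,9,10,11,12}  (accept∈set)
after full input: {1,2,3,4,5,6,8,9,10,11,12}  (accept=1 in)

Answer: ACCEPT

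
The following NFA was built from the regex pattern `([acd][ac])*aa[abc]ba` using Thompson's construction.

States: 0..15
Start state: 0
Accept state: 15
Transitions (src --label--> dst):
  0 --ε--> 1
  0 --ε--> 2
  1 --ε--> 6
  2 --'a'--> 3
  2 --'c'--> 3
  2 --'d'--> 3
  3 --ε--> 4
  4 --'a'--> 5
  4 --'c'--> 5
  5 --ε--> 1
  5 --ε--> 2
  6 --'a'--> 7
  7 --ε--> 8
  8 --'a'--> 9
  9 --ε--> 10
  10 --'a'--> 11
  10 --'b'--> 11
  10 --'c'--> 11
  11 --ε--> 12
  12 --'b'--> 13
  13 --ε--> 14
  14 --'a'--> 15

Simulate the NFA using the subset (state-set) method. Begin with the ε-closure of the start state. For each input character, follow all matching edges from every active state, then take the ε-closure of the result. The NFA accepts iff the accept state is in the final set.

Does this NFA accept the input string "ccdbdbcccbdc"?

Answer: REJECT

Derivation:
start: ε-closure({0}) = {0,1,2,6}
'c' @ 1: {3,4}
'c' @ 2: {1,2,5,6}
'd' @ 3: {3,4}
'b' @ 4: {}  — dead — no transitions
rest 'dbcccbdc' ignored (set empty)
after full input: {}  (accept=15 not in)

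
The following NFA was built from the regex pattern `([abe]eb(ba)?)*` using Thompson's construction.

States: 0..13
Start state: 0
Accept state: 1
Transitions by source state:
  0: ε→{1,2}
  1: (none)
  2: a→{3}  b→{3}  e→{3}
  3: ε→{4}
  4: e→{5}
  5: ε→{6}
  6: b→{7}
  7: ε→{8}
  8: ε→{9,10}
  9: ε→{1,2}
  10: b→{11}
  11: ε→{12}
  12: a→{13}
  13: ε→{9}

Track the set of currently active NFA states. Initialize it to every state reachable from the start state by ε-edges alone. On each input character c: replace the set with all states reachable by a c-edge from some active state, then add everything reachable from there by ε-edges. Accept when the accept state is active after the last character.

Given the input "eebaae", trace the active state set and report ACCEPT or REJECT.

Answer: REJECT

Trace:
S₀ = ε-closure({0}) = {0,1,2}
'e' @ 1: {3,4}
'e' @ 2: {5,6}
'b' @ 3: {1,2,7,8,9,10}  ✓accept
'a' @ 4: {3,4}
'a' @ 5: {}  — state set empty
rest 'e' ignored (set empty)
final: {}; accept 1 not in set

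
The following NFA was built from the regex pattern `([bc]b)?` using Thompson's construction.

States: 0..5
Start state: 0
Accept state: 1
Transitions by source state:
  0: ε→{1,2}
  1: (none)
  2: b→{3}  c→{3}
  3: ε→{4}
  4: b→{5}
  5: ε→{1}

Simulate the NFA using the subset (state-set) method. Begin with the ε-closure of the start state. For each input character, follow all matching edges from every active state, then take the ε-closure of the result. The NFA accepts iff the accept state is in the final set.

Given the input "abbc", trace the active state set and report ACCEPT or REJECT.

Answer: REJECT

Trace:
initial (ε-close {0}): {0,1,2}
'a' @ 1: {}  — no active states
rest 'bbc' ignored (set empty)
end set {} — state 1 not in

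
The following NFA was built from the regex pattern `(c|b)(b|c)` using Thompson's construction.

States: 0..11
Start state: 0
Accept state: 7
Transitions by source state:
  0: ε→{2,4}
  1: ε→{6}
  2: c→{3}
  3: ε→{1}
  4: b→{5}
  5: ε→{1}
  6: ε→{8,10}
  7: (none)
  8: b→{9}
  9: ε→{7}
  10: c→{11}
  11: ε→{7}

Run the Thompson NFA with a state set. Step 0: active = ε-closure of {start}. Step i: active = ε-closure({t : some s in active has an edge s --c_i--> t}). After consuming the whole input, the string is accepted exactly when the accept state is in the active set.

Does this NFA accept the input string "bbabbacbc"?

initial (ε-close {0}): {0,2,4}
'b' @ 1: {1,5,6,8,10}
'b' @ 2: {7,9}  (accept∈set)
'a' @ 3: {}  — no active states
rest 'bbacbc' ignored (set empty)
final: {}; accept 7 not in set

Answer: REJECT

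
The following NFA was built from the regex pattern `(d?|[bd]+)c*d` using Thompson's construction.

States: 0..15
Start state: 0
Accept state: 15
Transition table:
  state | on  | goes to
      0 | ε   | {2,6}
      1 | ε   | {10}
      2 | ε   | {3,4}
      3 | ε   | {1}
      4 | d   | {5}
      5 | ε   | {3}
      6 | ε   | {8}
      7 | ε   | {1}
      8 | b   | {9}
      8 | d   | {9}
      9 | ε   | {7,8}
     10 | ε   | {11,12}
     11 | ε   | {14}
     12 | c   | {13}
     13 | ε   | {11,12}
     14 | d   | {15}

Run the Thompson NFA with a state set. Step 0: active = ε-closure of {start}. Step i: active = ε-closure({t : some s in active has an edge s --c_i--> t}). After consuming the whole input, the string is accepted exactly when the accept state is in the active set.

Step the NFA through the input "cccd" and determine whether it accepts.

S₀ = ε-closure({0}) = {0,1,2,3,4,6,8,10,11,12,14}
'c' @ 1: {11,12,13,14}
'c' @ 2: {11,12,13,14}
'c' @ 3: {11,12,13,14}
'd' @ 4: {15}  ✓accept
end set {15} — state 15 in

Answer: ACCEPT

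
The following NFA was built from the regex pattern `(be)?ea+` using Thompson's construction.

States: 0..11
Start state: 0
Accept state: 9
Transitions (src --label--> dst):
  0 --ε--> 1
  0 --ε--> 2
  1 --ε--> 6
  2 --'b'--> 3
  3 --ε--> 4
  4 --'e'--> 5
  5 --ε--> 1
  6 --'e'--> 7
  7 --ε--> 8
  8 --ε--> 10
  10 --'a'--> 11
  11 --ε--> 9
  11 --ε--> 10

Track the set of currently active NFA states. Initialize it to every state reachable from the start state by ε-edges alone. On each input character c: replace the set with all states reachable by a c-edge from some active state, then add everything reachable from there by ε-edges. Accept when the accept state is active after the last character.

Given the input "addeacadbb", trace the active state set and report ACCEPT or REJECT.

Answer: REJECT

Trace:
S₀ = ε-closure({0}) = {0,1,2,6}
'a' @ 1: {}  — no active states
rest 'ddeacadbb' ignored (set empty)
end set {} — state 9 not in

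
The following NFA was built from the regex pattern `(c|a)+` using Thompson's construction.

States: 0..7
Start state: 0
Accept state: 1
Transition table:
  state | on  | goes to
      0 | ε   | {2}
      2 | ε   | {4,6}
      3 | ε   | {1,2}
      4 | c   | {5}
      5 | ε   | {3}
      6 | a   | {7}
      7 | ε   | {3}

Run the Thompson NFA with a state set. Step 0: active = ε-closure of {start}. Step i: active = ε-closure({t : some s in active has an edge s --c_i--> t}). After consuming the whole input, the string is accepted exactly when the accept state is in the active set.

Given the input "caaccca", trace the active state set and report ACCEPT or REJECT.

start: ε-closure({0}) = {0,2,4,6}
'c' @ 1: {1,2,3,4,5,6}  [accepting]
'a' @ 2: {1,2,3,4,6,7}  [accepting]
'a' @ 3: {1,2,3,4,6,7}  [accepting]
'c' @ 4: {1,2,3,4,5,6}  [accepting]
'c' @ 5: {1,2,3,4,5,6}  [accepting]
'c' @ 6: {1,2,3,4,5,6}  [accepting]
'a' @ 7: {1,2,3,4,6,7}  [accepting]
end set {1,2,3,4,6,7} — state 1 in

Answer: ACCEPT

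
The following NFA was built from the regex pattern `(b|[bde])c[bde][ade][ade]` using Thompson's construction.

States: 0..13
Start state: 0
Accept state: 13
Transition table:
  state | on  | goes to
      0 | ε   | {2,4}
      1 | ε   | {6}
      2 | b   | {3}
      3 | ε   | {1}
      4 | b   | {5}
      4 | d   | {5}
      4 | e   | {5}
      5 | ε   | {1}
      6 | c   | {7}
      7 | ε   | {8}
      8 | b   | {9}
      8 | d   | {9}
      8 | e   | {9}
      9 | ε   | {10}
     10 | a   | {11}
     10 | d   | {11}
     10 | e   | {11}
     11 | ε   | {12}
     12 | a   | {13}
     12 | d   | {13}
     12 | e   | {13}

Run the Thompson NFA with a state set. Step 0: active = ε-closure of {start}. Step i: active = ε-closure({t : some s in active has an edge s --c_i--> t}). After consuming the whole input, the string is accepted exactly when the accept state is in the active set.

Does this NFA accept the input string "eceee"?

Answer: ACCEPT

Derivation:
S₀ = ε-closure({0}) = {0,2,4}
'e' @ 1: {1,5,6}
'c' @ 2: {7,8}
'e' @ 3: {9,10}
'e' @ 4: {11,12}
'e' @ 5: {13}  ✓accept
final: {13}; accept 13 in set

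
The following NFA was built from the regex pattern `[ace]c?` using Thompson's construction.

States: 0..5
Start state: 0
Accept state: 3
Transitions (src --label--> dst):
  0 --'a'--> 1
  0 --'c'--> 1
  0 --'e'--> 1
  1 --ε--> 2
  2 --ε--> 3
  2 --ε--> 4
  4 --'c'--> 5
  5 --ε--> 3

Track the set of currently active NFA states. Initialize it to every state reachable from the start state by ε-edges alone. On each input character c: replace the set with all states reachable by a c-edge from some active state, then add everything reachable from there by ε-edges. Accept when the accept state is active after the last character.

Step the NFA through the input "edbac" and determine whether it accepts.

Answer: REJECT

Trace:
start: ε-closure({0}) = {0}
'e' @ 1: {1,2,3,4}  [accepting]
'd' @ 2: {}  — state set empty
rest 'bac' ignored (set empty)
after full input: {}  (accept=3 not in)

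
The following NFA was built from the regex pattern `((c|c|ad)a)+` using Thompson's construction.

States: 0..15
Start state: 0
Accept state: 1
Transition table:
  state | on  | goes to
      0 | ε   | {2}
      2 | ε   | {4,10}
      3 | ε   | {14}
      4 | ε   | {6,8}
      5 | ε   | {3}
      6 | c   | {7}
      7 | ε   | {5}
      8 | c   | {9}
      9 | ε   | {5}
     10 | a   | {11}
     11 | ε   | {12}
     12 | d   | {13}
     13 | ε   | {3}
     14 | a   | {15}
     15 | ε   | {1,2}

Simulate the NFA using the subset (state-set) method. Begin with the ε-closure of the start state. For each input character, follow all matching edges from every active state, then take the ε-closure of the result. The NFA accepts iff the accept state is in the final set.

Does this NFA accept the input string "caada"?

Answer: ACCEPT

Trace:
initial (ε-close {0}): {0,2,4,6,8,10}
'c' @ 1: {3,5,7,9,14}
'a' @ 2: {1,2,4,6,8,10,15}  ✓accept
'a' @ 3: {11,12}
'd' @ 4: {3,13,14}
'a' @ 5: {1,2,4,6,8,10,15}  ✓accept
end set {1,2,4,6,8,10,15} — state 1 in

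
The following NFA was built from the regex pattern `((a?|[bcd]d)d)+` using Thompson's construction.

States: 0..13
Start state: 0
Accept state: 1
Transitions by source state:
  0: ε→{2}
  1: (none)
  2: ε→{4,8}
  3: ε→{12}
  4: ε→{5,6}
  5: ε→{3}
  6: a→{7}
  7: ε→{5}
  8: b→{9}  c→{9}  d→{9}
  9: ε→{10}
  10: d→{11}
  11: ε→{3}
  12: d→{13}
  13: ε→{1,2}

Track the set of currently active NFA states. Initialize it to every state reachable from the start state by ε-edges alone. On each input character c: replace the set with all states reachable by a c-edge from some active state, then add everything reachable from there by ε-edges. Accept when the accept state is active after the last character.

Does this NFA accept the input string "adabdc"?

Answer: REJECT

Trace:
start: ε-closure({0}) = {0,2,3,4,5,6,8,12}
'a' @ 1: {3,5,7,12}
'd' @ 2: {1,2,3,4,5,6,8,12,13}  [accepting]
'a' @ 3: {3,5,7,12}
'b' @ 4: {}  — state set empty
rest 'dc' ignored (set empty)
final: {}; accept 1 not in set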